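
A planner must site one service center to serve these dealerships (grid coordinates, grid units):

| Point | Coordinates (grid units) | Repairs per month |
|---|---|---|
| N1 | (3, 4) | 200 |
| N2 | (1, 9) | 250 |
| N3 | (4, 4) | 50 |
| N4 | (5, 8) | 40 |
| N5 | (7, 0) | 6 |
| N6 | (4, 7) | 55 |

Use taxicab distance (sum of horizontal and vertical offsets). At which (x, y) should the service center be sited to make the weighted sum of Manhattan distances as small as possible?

Manhattan distance separates: Σwᵢ(|x−xᵢ|+|y−yᵢ|) = Σwᵢ|x−xᵢ| + Σwᵢ|y−yᵢ|, so x and y are optimised independently as 1-D weighted medians.
Total weight W = 601; half = 300.5.
x-coordinate, sorted with cumulative weight:
  x=1 (N2, w=250) cum 250
  x=3 (N1, w=200) cum 450  ← median
  x=4 (N3, w=50) cum 500
  x=4 (N6, w=55) cum 555
  x=5 (N4, w=40) cum 595
  x=7 (N5, w=6) cum 601
⇒ x* = 3
y-coordinate, sorted with cumulative weight:
  y=0 (N5, w=6) cum 6
  y=4 (N1, w=200) cum 206
  y=4 (N3, w=50) cum 256
  y=7 (N6, w=55) cum 311  ← median
  y=8 (N4, w=40) cum 351
  y=9 (N2, w=250) cum 601
⇒ y* = 7

(3, 7)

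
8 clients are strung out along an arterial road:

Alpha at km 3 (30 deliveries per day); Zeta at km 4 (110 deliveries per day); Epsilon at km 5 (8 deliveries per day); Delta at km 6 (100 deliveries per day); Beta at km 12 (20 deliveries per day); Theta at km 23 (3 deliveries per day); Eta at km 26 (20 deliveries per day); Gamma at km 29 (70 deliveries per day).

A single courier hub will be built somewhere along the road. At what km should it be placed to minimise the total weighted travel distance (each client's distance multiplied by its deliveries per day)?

For a sum of weighted absolute distances on a line, the optimum is the weighted median (not the mean). Total weight W = 361; half-weight = 180.5.
Sort by position and accumulate weight:
  km 3 (Alpha, w=30) → cum 30
  km 4 (Zeta, w=110) → cum 140
  km 5 (Epsilon, w=8) → cum 148
  km 6 (Delta, w=100) → cum 248  ≥ 180.5 → median here
  km 12 (Beta, w=20) → cum 268
  km 23 (Theta, w=3) → cum 271
  km 26 (Eta, w=20) → cum 291
  km 29 (Gamma, w=70) → cum 361
Optimal location: km 6.

x = 6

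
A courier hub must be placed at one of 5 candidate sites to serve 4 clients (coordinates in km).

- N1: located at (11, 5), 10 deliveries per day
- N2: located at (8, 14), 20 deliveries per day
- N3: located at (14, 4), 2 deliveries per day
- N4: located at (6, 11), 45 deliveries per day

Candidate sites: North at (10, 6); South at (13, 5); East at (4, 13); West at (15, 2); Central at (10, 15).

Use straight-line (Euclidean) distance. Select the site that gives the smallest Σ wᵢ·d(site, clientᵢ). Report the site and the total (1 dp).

Total weighted distance at each candidate:
  North (10, 6): total = 476.2
  South (13, 5): total = 643.6
  East (4, 13): total = 343.0
  West (15, 2): total = 905.1
  Central (10, 15): total = 423.2
Minimum is at East with total 343.0 km.

East, total 343.0 km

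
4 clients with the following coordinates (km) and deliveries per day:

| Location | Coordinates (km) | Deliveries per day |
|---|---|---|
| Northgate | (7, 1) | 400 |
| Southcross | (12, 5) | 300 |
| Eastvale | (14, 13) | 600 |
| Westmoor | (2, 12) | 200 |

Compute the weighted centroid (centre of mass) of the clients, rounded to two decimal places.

The minimiser of Σwᵢ‖p−pᵢ‖² is the weighted centroid p* = (Σwᵢpᵢ)/(Σwᵢ).
Σwᵢ = 1500.
Σwᵢxᵢ = 400·7 + 300·12 + 600·14 + 200·2 = 15200.
Σwᵢyᵢ = 400·1 + 300·5 + 600·13 + 200·12 = 12100.
x* = 15200/1500 = 10.13, y* = 12100/1500 = 8.07.

(10.13, 8.07)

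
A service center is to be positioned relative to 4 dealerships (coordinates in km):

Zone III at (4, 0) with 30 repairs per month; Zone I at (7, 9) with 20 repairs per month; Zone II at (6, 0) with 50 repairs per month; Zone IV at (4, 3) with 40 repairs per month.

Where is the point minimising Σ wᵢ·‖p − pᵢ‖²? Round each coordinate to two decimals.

(5.14, 2.14)

The minimiser of Σwᵢ‖p−pᵢ‖² is the weighted centroid p* = (Σwᵢpᵢ)/(Σwᵢ).
Σwᵢ = 140.
Σwᵢxᵢ = 30·4 + 20·7 + 50·6 + 40·4 = 720.
Σwᵢyᵢ = 30·0 + 20·9 + 50·0 + 40·3 = 300.
x* = 720/140 = 5.14, y* = 300/140 = 2.14.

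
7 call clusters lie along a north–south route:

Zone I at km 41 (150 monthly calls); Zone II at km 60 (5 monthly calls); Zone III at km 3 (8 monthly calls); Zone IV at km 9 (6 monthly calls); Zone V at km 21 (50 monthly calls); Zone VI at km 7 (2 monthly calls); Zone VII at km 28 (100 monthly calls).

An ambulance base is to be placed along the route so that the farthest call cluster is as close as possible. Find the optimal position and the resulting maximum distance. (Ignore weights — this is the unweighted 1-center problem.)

location 31.5, max distance 28.5

The 1-center on a line is the midpoint of the two extreme points: leftmost at 3, rightmost at 60.
Optimal location = (3 + 60)/2 = 31.5; maximum distance = (60 − 3)/2 = 28.5.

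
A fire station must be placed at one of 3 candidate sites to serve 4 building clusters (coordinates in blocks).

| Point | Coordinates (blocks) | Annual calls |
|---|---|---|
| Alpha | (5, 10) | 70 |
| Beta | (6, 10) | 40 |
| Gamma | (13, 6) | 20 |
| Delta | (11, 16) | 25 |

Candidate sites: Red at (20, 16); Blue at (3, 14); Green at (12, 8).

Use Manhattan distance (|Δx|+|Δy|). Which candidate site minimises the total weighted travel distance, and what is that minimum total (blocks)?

Green, total 1235 blocks

Total weighted distance at each candidate:
  Red (20, 16): total = 2835
  Blue (3, 14): total = 1310
  Green (12, 8): total = 1235
Minimum is at Green with total 1235 blocks.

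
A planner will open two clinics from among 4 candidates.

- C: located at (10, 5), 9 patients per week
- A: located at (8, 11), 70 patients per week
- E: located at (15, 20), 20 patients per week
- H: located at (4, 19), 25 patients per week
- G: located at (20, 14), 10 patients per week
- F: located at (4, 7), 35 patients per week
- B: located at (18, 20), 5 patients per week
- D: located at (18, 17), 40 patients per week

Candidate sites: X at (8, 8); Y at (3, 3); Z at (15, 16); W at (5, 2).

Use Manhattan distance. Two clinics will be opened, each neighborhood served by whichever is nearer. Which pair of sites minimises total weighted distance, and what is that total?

Evaluate every pair (each demand assigned to the nearer of the two):
  {X, Z}: total = 1125
  {Y, Z}: total = 1791
  {Z, W}: total = 1817
  {X, Y}: total = 2235
  {X, W}: total = 2235
  {Y, W}: total = 3617
Best pair: {X, Z} with total 1125.

{X, Z}, total 1125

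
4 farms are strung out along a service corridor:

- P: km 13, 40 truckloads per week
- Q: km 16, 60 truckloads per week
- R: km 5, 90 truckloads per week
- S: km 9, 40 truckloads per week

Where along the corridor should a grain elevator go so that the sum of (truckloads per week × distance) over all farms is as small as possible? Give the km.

x = 9

For a sum of weighted absolute distances on a line, the optimum is the weighted median (not the mean). Total weight W = 230; half-weight = 115.
Sort by position and accumulate weight:
  km 5 (R, w=90) → cum 90
  km 9 (S, w=40) → cum 130  ≥ 115 → median here
  km 13 (P, w=40) → cum 170
  km 16 (Q, w=60) → cum 230
Optimal location: km 9.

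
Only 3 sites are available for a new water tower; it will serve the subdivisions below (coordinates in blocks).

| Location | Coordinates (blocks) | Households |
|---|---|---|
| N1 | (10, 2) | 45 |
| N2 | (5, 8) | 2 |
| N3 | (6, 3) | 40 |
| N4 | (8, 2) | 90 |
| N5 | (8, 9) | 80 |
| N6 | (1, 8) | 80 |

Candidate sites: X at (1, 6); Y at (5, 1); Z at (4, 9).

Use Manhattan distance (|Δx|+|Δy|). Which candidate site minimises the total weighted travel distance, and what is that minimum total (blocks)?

Total weighted distance at each candidate:
  X (1, 6): total = 2867
  Y (5, 1): total = 2524
  Z (4, 9): total = 2539
Minimum is at Y with total 2524 blocks.

Y, total 2524 blocks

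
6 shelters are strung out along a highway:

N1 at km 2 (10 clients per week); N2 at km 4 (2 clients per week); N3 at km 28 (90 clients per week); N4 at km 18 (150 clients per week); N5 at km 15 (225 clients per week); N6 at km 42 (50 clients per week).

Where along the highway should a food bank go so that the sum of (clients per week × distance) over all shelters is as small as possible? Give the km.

x = 18

For a sum of weighted absolute distances on a line, the optimum is the weighted median (not the mean). Total weight W = 527; half-weight = 263.5.
Sort by position and accumulate weight:
  km 2 (N1, w=10) → cum 10
  km 4 (N2, w=2) → cum 12
  km 15 (N5, w=225) → cum 237
  km 18 (N4, w=150) → cum 387  ≥ 263.5 → median here
  km 28 (N3, w=90) → cum 477
  km 42 (N6, w=50) → cum 527
Optimal location: km 18.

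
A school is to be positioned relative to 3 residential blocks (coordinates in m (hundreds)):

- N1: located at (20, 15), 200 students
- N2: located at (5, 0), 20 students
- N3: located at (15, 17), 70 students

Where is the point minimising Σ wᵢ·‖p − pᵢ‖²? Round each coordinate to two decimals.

(17.76, 14.45)

The minimiser of Σwᵢ‖p−pᵢ‖² is the weighted centroid p* = (Σwᵢpᵢ)/(Σwᵢ).
Σwᵢ = 290.
Σwᵢxᵢ = 200·20 + 20·5 + 70·15 = 5150.
Σwᵢyᵢ = 200·15 + 20·0 + 70·17 = 4190.
x* = 5150/290 = 17.76, y* = 4190/290 = 14.45.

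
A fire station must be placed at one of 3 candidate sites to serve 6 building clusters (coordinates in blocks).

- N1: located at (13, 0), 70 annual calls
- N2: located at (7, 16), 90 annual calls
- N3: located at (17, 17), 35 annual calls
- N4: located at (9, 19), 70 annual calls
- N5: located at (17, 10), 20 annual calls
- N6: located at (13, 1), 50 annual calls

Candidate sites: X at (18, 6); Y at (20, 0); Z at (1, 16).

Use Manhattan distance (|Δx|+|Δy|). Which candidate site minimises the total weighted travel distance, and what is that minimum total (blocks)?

Total weighted distance at each candidate:
  X (18, 6): total = 5220
  Y (20, 0): total = 6560
  Z (1, 16): total = 5655
Minimum is at X with total 5220 blocks.

X, total 5220 blocks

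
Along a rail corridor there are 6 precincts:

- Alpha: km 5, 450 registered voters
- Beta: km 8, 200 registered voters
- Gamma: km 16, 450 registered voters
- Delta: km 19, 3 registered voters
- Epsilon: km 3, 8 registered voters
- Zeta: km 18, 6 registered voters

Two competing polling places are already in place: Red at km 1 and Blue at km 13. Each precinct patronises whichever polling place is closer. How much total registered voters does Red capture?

The indifferent point is the midpoint (1+13)/2 = 7; precincts left of it (closer to Red at 1) go to Red, those right go to Blue.
  Epsilon at 3 (w=8) → Red
  Alpha at 5 (w=450) → Red
  Beta at 8 (w=200) → Blue
  Gamma at 16 (w=450) → Blue
  Zeta at 18 (w=6) → Blue
  Delta at 19 (w=3) → Blue
Red captures 458; Blue captures 659.

458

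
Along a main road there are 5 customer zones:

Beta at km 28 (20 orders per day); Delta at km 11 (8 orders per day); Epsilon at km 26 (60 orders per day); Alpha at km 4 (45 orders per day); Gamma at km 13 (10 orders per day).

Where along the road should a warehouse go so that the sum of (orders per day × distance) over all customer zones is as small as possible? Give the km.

x = 26

For a sum of weighted absolute distances on a line, the optimum is the weighted median (not the mean). Total weight W = 143; half-weight = 71.5.
Sort by position and accumulate weight:
  km 4 (Alpha, w=45) → cum 45
  km 11 (Delta, w=8) → cum 53
  km 13 (Gamma, w=10) → cum 63
  km 26 (Epsilon, w=60) → cum 123  ≥ 71.5 → median here
  km 28 (Beta, w=20) → cum 143
Optimal location: km 26.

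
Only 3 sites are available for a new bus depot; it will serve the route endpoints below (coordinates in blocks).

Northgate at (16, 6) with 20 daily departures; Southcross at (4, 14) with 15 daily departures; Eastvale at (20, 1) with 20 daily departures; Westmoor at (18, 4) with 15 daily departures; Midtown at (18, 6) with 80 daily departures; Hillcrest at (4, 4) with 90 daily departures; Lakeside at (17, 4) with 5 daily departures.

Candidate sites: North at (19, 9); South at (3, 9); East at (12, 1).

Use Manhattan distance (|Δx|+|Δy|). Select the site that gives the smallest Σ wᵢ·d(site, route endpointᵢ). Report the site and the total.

East, total 2700 blocks

Total weighted distance at each candidate:
  North (19, 9): total = 2845
  South (3, 9): total = 3285
  East (12, 1): total = 2700
Minimum is at East with total 2700 blocks.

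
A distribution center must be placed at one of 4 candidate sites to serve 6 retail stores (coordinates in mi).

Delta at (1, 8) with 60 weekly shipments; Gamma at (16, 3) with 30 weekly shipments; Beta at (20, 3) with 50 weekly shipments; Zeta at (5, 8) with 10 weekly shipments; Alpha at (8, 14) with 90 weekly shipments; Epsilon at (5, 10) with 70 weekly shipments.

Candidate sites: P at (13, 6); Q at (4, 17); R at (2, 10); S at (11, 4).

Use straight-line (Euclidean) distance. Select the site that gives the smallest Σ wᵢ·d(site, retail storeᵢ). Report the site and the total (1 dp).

R, total 2464.5 mi

Total weighted distance at each candidate:
  P (13, 6): total = 2795.6
  Q (4, 17): total = 3220.9
  R (2, 10): total = 2464.5
  S (11, 4): total = 2857.7
Minimum is at R with total 2464.5 mi.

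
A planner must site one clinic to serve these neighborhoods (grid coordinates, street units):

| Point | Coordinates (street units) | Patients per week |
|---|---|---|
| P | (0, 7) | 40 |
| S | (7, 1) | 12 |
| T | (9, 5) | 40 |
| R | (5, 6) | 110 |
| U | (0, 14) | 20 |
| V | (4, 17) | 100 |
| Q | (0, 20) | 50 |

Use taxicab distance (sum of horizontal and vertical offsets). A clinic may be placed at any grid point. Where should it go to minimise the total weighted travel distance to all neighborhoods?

Manhattan distance separates: Σwᵢ(|x−xᵢ|+|y−yᵢ|) = Σwᵢ|x−xᵢ| + Σwᵢ|y−yᵢ|, so x and y are optimised independently as 1-D weighted medians.
Total weight W = 372; half = 186.
x-coordinate, sorted with cumulative weight:
  x=0 (P, w=40) cum 40
  x=0 (U, w=20) cum 60
  x=0 (Q, w=50) cum 110
  x=4 (V, w=100) cum 210  ← median
  x=5 (R, w=110) cum 320
  x=7 (S, w=12) cum 332
  x=9 (T, w=40) cum 372
⇒ x* = 4
y-coordinate, sorted with cumulative weight:
  y=1 (S, w=12) cum 12
  y=5 (T, w=40) cum 52
  y=6 (R, w=110) cum 162
  y=7 (P, w=40) cum 202  ← median
  y=14 (U, w=20) cum 222
  y=17 (V, w=100) cum 322
  y=20 (Q, w=50) cum 372
⇒ y* = 7

(4, 7)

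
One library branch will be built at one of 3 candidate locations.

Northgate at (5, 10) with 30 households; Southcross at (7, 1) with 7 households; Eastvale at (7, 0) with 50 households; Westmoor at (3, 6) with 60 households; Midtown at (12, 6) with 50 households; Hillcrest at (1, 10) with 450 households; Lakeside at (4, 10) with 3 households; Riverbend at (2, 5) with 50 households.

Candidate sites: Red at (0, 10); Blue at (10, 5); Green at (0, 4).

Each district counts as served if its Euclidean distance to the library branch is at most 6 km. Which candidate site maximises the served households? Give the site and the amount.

Coverage radius r = 6 km; a point is covered iff (Δx)²+(Δy)² ≤ 6² = 36.
  Red (0, 10): covers {Northgate, Westmoor, Hillcrest, Lakeside, Riverbend} → 593
  Blue (10, 5): covers {Southcross, Eastvale, Midtown} → 107
  Green (0, 4): covers {Westmoor, Riverbend} → 110
Maximum coverage at Red: 593 households.

Red, covering 593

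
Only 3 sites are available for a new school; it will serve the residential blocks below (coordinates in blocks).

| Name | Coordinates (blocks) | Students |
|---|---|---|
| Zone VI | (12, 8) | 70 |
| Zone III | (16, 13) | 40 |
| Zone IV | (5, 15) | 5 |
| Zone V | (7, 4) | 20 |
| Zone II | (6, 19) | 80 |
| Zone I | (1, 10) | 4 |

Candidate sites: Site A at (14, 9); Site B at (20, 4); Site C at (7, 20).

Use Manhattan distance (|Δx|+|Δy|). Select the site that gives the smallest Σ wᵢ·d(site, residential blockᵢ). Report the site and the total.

Total weighted distance at each candidate:
  Site A (14, 9): total = 2261
  Site B (20, 4): total = 4170
  Site C (7, 20): total = 2409
Minimum is at Site A with total 2261 blocks.

Site A, total 2261 blocks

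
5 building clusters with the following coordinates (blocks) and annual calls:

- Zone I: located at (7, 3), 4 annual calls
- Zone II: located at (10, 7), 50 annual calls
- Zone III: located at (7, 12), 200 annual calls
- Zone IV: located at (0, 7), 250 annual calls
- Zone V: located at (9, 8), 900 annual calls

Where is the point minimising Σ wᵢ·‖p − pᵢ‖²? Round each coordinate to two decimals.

(7.14, 8.34)

The minimiser of Σwᵢ‖p−pᵢ‖² is the weighted centroid p* = (Σwᵢpᵢ)/(Σwᵢ).
Σwᵢ = 1404.
Σwᵢxᵢ = 4·7 + 50·10 + 200·7 + 250·0 + 900·9 = 10028.
Σwᵢyᵢ = 4·3 + 50·7 + 200·12 + 250·7 + 900·8 = 11712.
x* = 10028/1404 = 7.14, y* = 11712/1404 = 8.34.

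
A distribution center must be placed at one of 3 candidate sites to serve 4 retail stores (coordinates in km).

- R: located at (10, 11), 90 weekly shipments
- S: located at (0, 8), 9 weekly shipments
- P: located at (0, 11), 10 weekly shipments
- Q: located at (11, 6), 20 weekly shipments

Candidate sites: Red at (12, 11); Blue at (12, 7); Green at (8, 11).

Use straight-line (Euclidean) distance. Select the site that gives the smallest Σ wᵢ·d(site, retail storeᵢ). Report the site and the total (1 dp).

Green, total 453.5 km

Total weighted distance at each candidate:
  Red (12, 11): total = 513.3
  Blue (12, 7): total = 665.6
  Green (8, 11): total = 453.5
Minimum is at Green with total 453.5 km.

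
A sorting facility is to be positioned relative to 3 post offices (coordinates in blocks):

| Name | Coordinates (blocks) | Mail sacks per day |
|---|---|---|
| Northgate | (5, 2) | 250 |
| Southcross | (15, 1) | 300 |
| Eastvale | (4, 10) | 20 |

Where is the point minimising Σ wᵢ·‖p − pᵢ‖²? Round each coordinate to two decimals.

(10.23, 1.75)

The minimiser of Σwᵢ‖p−pᵢ‖² is the weighted centroid p* = (Σwᵢpᵢ)/(Σwᵢ).
Σwᵢ = 570.
Σwᵢxᵢ = 250·5 + 300·15 + 20·4 = 5830.
Σwᵢyᵢ = 250·2 + 300·1 + 20·10 = 1000.
x* = 5830/570 = 10.23, y* = 1000/570 = 1.75.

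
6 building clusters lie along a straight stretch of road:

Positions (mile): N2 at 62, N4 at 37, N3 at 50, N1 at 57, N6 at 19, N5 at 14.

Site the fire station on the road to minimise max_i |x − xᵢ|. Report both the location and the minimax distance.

The 1-center on a line is the midpoint of the two extreme points: leftmost at 14, rightmost at 62.
Optimal location = (14 + 62)/2 = 38; maximum distance = (62 − 14)/2 = 24.

location 38, max distance 24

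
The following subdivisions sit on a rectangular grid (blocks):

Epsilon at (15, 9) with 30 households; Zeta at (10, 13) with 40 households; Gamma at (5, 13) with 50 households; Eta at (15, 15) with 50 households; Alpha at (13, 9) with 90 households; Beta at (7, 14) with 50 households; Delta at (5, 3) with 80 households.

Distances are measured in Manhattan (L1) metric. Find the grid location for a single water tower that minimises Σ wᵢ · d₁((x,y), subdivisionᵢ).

(10, 9)

Manhattan distance separates: Σwᵢ(|x−xᵢ|+|y−yᵢ|) = Σwᵢ|x−xᵢ| + Σwᵢ|y−yᵢ|, so x and y are optimised independently as 1-D weighted medians.
Total weight W = 390; half = 195.
x-coordinate, sorted with cumulative weight:
  x=5 (Gamma, w=50) cum 50
  x=5 (Delta, w=80) cum 130
  x=7 (Beta, w=50) cum 180
  x=10 (Zeta, w=40) cum 220  ← median
  x=13 (Alpha, w=90) cum 310
  x=15 (Epsilon, w=30) cum 340
  x=15 (Eta, w=50) cum 390
⇒ x* = 10
y-coordinate, sorted with cumulative weight:
  y=3 (Delta, w=80) cum 80
  y=9 (Epsilon, w=30) cum 110
  y=9 (Alpha, w=90) cum 200  ← median
  y=13 (Zeta, w=40) cum 240
  y=13 (Gamma, w=50) cum 290
  y=14 (Beta, w=50) cum 340
  y=15 (Eta, w=50) cum 390
⇒ y* = 9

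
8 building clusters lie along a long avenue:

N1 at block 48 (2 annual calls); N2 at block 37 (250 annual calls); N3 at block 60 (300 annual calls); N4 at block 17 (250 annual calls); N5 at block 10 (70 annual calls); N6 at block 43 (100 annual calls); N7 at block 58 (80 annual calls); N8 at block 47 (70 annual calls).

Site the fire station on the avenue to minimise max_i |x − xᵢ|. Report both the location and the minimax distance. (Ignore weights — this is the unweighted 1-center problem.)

The 1-center on a line is the midpoint of the two extreme points: leftmost at 10, rightmost at 60.
Optimal location = (10 + 60)/2 = 35; maximum distance = (60 − 10)/2 = 25.

location 35, max distance 25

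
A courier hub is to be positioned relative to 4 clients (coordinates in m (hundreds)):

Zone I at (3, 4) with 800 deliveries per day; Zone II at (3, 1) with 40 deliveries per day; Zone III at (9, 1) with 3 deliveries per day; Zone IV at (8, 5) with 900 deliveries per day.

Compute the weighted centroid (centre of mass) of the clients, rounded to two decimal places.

(5.59, 4.44)

The minimiser of Σwᵢ‖p−pᵢ‖² is the weighted centroid p* = (Σwᵢpᵢ)/(Σwᵢ).
Σwᵢ = 1743.
Σwᵢxᵢ = 800·3 + 40·3 + 3·9 + 900·8 = 9747.
Σwᵢyᵢ = 800·4 + 40·1 + 3·1 + 900·5 = 7743.
x* = 9747/1743 = 5.59, y* = 7743/1743 = 4.44.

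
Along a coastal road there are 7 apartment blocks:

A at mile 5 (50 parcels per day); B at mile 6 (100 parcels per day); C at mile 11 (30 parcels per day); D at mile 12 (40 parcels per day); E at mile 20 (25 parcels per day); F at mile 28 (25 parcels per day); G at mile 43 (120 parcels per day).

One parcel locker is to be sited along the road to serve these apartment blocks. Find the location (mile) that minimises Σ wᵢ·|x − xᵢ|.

For a sum of weighted absolute distances on a line, the optimum is the weighted median (not the mean). Total weight W = 390; half-weight = 195.
Sort by position and accumulate weight:
  mile 5 (A, w=50) → cum 50
  mile 6 (B, w=100) → cum 150
  mile 11 (C, w=30) → cum 180
  mile 12 (D, w=40) → cum 220  ≥ 195 → median here
  mile 20 (E, w=25) → cum 245
  mile 28 (F, w=25) → cum 270
  mile 43 (G, w=120) → cum 390
Optimal location: mile 12.

x = 12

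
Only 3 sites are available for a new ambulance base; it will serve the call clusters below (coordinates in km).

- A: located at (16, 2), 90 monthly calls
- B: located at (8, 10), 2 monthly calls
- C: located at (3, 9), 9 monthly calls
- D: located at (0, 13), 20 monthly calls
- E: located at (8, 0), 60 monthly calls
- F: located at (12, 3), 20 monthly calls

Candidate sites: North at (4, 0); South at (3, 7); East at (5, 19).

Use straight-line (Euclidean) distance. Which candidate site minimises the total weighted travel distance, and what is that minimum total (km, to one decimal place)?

North, total 1880.8 km

Total weighted distance at each candidate:
  North (4, 0): total = 1880.8
  South (3, 7): total = 2130.5
  East (5, 19): total = 3592.7
Minimum is at North with total 1880.8 km.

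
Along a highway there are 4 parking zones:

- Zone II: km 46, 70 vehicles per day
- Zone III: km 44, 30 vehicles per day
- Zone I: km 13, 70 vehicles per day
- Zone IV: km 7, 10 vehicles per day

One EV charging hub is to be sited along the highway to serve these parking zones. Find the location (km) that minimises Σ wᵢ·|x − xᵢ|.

For a sum of weighted absolute distances on a line, the optimum is the weighted median (not the mean). Total weight W = 180; half-weight = 90.
Sort by position and accumulate weight:
  km 7 (Zone IV, w=10) → cum 10
  km 13 (Zone I, w=70) → cum 80
  km 44 (Zone III, w=30) → cum 110  ≥ 90 → median here
  km 46 (Zone II, w=70) → cum 180
Optimal location: km 44.

x = 44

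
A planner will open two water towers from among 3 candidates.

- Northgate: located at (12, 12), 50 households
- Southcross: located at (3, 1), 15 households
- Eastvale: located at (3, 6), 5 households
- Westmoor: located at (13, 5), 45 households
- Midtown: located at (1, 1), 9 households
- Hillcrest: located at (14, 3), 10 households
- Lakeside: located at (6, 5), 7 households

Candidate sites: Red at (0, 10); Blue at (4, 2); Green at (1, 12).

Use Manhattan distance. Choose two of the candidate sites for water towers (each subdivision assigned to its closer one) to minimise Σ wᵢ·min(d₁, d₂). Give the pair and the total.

Evaluate every pair (each demand assigned to the nearer of the two):
  {Blue, Green}: total = 1326
  {Red, Blue}: total = 1476
  {Red, Green}: total = 1952
Best pair: {Blue, Green} with total 1326.

{Blue, Green}, total 1326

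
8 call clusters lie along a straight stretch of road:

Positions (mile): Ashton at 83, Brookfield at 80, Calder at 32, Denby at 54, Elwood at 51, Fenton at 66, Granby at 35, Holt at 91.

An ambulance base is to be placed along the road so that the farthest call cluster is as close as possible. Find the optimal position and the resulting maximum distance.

The 1-center on a line is the midpoint of the two extreme points: leftmost at 32, rightmost at 91.
Optimal location = (32 + 91)/2 = 61.5; maximum distance = (91 − 32)/2 = 29.5.

location 61.5, max distance 29.5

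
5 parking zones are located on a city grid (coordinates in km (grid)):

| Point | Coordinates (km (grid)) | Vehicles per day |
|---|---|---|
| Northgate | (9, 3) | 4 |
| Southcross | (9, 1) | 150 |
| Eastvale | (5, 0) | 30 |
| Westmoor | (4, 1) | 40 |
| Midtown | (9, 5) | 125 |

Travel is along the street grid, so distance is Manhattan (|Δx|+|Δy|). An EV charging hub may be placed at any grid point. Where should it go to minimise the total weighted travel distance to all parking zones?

Manhattan distance separates: Σwᵢ(|x−xᵢ|+|y−yᵢ|) = Σwᵢ|x−xᵢ| + Σwᵢ|y−yᵢ|, so x and y are optimised independently as 1-D weighted medians.
Total weight W = 349; half = 174.5.
x-coordinate, sorted with cumulative weight:
  x=4 (Westmoor, w=40) cum 40
  x=5 (Eastvale, w=30) cum 70
  x=9 (Northgate, w=4) cum 74
  x=9 (Southcross, w=150) cum 224  ← median
  x=9 (Midtown, w=125) cum 349
⇒ x* = 9
y-coordinate, sorted with cumulative weight:
  y=0 (Eastvale, w=30) cum 30
  y=1 (Southcross, w=150) cum 180  ← median
  y=1 (Westmoor, w=40) cum 220
  y=3 (Northgate, w=4) cum 224
  y=5 (Midtown, w=125) cum 349
⇒ y* = 1

(9, 1)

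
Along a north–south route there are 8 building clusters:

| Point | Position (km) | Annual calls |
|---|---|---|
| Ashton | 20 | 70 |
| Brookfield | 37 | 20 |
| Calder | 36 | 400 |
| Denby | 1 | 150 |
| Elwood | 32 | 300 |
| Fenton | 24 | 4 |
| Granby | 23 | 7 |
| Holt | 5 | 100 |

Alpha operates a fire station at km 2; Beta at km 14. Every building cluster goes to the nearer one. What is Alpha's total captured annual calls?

250

The indifferent point is the midpoint (2+14)/2 = 8; building clusters left of it (closer to Alpha at 2) go to Alpha, those right go to Beta.
  Denby at 1 (w=150) → Alpha
  Holt at 5 (w=100) → Alpha
  Ashton at 20 (w=70) → Beta
  Granby at 23 (w=7) → Beta
  Fenton at 24 (w=4) → Beta
  Elwood at 32 (w=300) → Beta
  Calder at 36 (w=400) → Beta
  Brookfield at 37 (w=20) → Beta
Alpha captures 250; Beta captures 801.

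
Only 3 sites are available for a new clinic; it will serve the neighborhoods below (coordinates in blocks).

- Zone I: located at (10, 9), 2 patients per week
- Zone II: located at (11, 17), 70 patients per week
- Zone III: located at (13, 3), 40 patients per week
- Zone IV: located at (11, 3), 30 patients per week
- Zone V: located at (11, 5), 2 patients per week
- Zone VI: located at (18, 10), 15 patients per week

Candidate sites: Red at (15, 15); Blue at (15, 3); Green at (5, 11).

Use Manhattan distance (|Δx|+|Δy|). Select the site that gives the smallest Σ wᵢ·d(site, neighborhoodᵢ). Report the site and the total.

Total weighted distance at each candidate:
  Red (15, 15): total = 1630
  Blue (15, 3): total = 1644
  Green (5, 11): total = 2148
Minimum is at Red with total 1630 blocks.

Red, total 1630 blocks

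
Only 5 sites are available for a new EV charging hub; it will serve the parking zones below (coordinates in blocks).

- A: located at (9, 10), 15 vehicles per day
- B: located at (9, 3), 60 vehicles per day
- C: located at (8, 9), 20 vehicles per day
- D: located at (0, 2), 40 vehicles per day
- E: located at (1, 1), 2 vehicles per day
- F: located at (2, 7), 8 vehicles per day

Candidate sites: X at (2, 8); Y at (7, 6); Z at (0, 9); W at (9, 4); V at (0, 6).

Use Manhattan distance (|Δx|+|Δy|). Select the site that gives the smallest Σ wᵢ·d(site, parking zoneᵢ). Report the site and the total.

Total weighted distance at each candidate:
  X (2, 8): total = 1339
  Y (7, 6): total = 980
  Z (0, 9): total = 1540
  W (9, 4): total = 812
  V (0, 6): total = 1331
Minimum is at W with total 812 blocks.

W, total 812 blocks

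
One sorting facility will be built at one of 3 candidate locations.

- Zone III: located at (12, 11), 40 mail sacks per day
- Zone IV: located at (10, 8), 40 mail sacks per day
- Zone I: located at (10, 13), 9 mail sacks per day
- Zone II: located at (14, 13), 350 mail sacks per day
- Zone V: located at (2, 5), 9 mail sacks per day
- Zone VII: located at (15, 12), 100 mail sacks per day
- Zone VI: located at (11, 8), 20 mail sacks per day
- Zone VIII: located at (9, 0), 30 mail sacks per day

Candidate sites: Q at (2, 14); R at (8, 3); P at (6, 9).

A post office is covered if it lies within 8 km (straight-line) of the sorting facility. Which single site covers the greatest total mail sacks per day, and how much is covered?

Coverage radius r = 8 km; a point is covered iff (Δx)²+(Δy)² ≤ 8² = 64.
  Q (2, 14): covers {none} → 0
  R (8, 3): covers {Zone IV, Zone V, Zone VI, Zone VIII} → 99
  P (6, 9): covers {Zone III, Zone IV, Zone I, Zone V, Zone VI} → 118
Maximum coverage at P: 118 mail sacks per day.

P, covering 118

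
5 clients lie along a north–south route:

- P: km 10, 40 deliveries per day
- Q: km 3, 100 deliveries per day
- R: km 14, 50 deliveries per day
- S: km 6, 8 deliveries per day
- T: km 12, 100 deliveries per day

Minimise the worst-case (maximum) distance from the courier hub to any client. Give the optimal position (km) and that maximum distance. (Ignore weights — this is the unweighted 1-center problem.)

location 8.5, max distance 5.5

The 1-center on a line is the midpoint of the two extreme points: leftmost at 3, rightmost at 14.
Optimal location = (3 + 14)/2 = 8.5; maximum distance = (14 − 3)/2 = 5.5.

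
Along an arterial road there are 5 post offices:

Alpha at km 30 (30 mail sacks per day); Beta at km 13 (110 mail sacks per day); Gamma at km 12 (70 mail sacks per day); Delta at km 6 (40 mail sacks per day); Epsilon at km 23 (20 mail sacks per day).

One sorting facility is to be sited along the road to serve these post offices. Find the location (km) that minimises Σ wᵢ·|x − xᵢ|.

For a sum of weighted absolute distances on a line, the optimum is the weighted median (not the mean). Total weight W = 270; half-weight = 135.
Sort by position and accumulate weight:
  km 6 (Delta, w=40) → cum 40
  km 12 (Gamma, w=70) → cum 110
  km 13 (Beta, w=110) → cum 220  ≥ 135 → median here
  km 23 (Epsilon, w=20) → cum 240
  km 30 (Alpha, w=30) → cum 270
Optimal location: km 13.

x = 13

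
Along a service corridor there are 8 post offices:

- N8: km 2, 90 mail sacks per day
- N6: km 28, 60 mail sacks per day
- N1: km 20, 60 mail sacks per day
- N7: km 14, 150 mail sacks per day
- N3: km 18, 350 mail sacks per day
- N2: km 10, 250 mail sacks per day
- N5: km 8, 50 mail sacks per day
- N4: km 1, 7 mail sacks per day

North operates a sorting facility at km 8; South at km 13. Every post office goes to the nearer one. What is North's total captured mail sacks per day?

The indifferent point is the midpoint (8+13)/2 = 10.5; post offices left of it (closer to North at 8) go to North, those right go to South.
  N4 at 1 (w=7) → North
  N8 at 2 (w=90) → North
  N5 at 8 (w=50) → North
  N2 at 10 (w=250) → North
  N7 at 14 (w=150) → South
  N3 at 18 (w=350) → South
  N1 at 20 (w=60) → South
  N6 at 28 (w=60) → South
North captures 397; South captures 620.

397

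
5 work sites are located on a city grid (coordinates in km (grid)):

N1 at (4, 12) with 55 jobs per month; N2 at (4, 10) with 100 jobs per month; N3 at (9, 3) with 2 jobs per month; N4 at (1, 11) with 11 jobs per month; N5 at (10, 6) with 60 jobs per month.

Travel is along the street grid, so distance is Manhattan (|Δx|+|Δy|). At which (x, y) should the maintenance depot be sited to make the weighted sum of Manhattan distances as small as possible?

(4, 10)

Manhattan distance separates: Σwᵢ(|x−xᵢ|+|y−yᵢ|) = Σwᵢ|x−xᵢ| + Σwᵢ|y−yᵢ|, so x and y are optimised independently as 1-D weighted medians.
Total weight W = 228; half = 114.
x-coordinate, sorted with cumulative weight:
  x=1 (N4, w=11) cum 11
  x=4 (N1, w=55) cum 66
  x=4 (N2, w=100) cum 166  ← median
  x=9 (N3, w=2) cum 168
  x=10 (N5, w=60) cum 228
⇒ x* = 4
y-coordinate, sorted with cumulative weight:
  y=3 (N3, w=2) cum 2
  y=6 (N5, w=60) cum 62
  y=10 (N2, w=100) cum 162  ← median
  y=11 (N4, w=11) cum 173
  y=12 (N1, w=55) cum 228
⇒ y* = 10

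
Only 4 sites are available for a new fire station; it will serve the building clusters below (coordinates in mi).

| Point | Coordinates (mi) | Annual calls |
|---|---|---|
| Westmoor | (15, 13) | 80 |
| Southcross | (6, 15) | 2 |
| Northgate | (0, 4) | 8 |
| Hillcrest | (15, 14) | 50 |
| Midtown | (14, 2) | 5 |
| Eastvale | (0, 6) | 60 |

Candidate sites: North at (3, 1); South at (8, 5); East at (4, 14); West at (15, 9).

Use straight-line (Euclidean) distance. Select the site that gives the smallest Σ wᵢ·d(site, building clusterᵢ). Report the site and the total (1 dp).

West, total 1671.3 mi

Total weighted distance at each candidate:
  North (3, 1): total = 2709.9
  South (8, 5): total = 2022.7
  East (4, 14): total = 2139.0
  West (15, 9): total = 1671.3
Minimum is at West with total 1671.3 mi.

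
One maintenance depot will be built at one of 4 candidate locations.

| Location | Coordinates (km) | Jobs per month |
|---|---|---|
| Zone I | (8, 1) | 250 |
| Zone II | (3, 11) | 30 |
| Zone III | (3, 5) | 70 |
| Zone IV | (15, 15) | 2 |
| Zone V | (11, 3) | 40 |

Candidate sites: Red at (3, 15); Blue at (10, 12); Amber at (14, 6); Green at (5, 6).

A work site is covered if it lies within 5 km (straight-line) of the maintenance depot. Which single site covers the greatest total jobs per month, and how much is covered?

Green, covering 70

Coverage radius r = 5 km; a point is covered iff (Δx)²+(Δy)² ≤ 5² = 25.
  Red (3, 15): covers {Zone II} → 30
  Blue (10, 12): covers {none} → 0
  Amber (14, 6): covers {Zone V} → 40
  Green (5, 6): covers {Zone III} → 70
Maximum coverage at Green: 70 jobs per month.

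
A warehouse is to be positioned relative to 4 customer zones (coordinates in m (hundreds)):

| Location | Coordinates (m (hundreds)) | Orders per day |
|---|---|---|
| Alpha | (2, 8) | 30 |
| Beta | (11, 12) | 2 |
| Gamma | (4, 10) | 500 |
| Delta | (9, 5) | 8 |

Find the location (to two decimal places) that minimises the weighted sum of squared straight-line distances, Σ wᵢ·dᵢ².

(3.99, 9.82)

The minimiser of Σwᵢ‖p−pᵢ‖² is the weighted centroid p* = (Σwᵢpᵢ)/(Σwᵢ).
Σwᵢ = 540.
Σwᵢxᵢ = 30·2 + 2·11 + 500·4 + 8·9 = 2154.
Σwᵢyᵢ = 30·8 + 2·12 + 500·10 + 8·5 = 5304.
x* = 2154/540 = 3.99, y* = 5304/540 = 9.82.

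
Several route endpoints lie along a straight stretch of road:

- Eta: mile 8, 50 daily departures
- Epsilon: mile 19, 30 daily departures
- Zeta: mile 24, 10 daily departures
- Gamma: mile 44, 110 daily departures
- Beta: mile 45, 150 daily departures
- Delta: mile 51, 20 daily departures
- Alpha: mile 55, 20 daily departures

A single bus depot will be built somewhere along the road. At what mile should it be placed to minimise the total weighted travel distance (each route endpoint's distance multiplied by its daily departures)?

For a sum of weighted absolute distances on a line, the optimum is the weighted median (not the mean). Total weight W = 390; half-weight = 195.
Sort by position and accumulate weight:
  mile 8 (Eta, w=50) → cum 50
  mile 19 (Epsilon, w=30) → cum 80
  mile 24 (Zeta, w=10) → cum 90
  mile 44 (Gamma, w=110) → cum 200  ≥ 195 → median here
  mile 45 (Beta, w=150) → cum 350
  mile 51 (Delta, w=20) → cum 370
  mile 55 (Alpha, w=20) → cum 390
Optimal location: mile 44.

x = 44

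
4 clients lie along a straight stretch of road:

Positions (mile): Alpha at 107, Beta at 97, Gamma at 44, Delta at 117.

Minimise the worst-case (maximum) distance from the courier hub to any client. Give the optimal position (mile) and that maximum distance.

location 80.5, max distance 36.5

The 1-center on a line is the midpoint of the two extreme points: leftmost at 44, rightmost at 117.
Optimal location = (44 + 117)/2 = 80.5; maximum distance = (117 − 44)/2 = 36.5.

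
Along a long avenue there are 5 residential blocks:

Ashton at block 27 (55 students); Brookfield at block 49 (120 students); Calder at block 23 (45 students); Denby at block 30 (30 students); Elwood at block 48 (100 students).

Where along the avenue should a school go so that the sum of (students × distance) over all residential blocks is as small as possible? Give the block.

x = 48

For a sum of weighted absolute distances on a line, the optimum is the weighted median (not the mean). Total weight W = 350; half-weight = 175.
Sort by position and accumulate weight:
  block 23 (Calder, w=45) → cum 45
  block 27 (Ashton, w=55) → cum 100
  block 30 (Denby, w=30) → cum 130
  block 48 (Elwood, w=100) → cum 230  ≥ 175 → median here
  block 49 (Brookfield, w=120) → cum 350
Optimal location: block 48.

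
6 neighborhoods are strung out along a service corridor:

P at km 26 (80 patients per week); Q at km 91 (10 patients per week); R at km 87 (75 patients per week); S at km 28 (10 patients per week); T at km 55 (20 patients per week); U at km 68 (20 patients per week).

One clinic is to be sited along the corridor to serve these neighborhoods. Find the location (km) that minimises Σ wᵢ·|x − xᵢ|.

x = 55

For a sum of weighted absolute distances on a line, the optimum is the weighted median (not the mean). Total weight W = 215; half-weight = 107.5.
Sort by position and accumulate weight:
  km 26 (P, w=80) → cum 80
  km 28 (S, w=10) → cum 90
  km 55 (T, w=20) → cum 110  ≥ 107.5 → median here
  km 68 (U, w=20) → cum 130
  km 87 (R, w=75) → cum 205
  km 91 (Q, w=10) → cum 215
Optimal location: km 55.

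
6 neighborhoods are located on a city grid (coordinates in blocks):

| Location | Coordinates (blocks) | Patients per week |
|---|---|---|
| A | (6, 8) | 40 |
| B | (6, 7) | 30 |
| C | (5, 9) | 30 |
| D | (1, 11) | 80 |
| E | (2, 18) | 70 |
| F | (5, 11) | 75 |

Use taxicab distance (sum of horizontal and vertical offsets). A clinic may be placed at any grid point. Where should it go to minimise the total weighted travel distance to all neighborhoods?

(5, 11)

Manhattan distance separates: Σwᵢ(|x−xᵢ|+|y−yᵢ|) = Σwᵢ|x−xᵢ| + Σwᵢ|y−yᵢ|, so x and y are optimised independently as 1-D weighted medians.
Total weight W = 325; half = 162.5.
x-coordinate, sorted with cumulative weight:
  x=1 (D, w=80) cum 80
  x=2 (E, w=70) cum 150
  x=5 (C, w=30) cum 180  ← median
  x=5 (F, w=75) cum 255
  x=6 (A, w=40) cum 295
  x=6 (B, w=30) cum 325
⇒ x* = 5
y-coordinate, sorted with cumulative weight:
  y=7 (B, w=30) cum 30
  y=8 (A, w=40) cum 70
  y=9 (C, w=30) cum 100
  y=11 (D, w=80) cum 180  ← median
  y=11 (F, w=75) cum 255
  y=18 (E, w=70) cum 325
⇒ y* = 11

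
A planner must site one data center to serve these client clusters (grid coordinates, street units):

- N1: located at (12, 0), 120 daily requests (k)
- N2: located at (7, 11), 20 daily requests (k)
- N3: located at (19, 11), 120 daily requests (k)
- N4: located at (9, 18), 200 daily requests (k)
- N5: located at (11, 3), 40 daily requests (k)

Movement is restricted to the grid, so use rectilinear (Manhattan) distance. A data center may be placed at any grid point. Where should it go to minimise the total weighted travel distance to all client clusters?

Manhattan distance separates: Σwᵢ(|x−xᵢ|+|y−yᵢ|) = Σwᵢ|x−xᵢ| + Σwᵢ|y−yᵢ|, so x and y are optimised independently as 1-D weighted medians.
Total weight W = 500; half = 250.
x-coordinate, sorted with cumulative weight:
  x=7 (N2, w=20) cum 20
  x=9 (N4, w=200) cum 220
  x=11 (N5, w=40) cum 260  ← median
  x=12 (N1, w=120) cum 380
  x=19 (N3, w=120) cum 500
⇒ x* = 11
y-coordinate, sorted with cumulative weight:
  y=0 (N1, w=120) cum 120
  y=3 (N5, w=40) cum 160
  y=11 (N2, w=20) cum 180
  y=11 (N3, w=120) cum 300  ← median
  y=18 (N4, w=200) cum 500
⇒ y* = 11

(11, 11)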